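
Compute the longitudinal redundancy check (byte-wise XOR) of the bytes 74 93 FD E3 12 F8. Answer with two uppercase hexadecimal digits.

13

XOR the bytes together:
  start with 0x74
  0x74 ⊕ 0x93 = 0xE7
  0xE7 ⊕ 0xFD = 0x1A
  0x1A ⊕ 0xE3 = 0xF9
  0xF9 ⊕ 0x12 = 0xEB
  0xEB ⊕ 0xF8 = 0x13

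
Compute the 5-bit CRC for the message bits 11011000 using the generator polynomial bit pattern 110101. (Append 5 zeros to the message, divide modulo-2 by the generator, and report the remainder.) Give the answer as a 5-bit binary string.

11101

Append 5 zeros: 1101100000000. Divide by 110101 (XOR where the leading bit is 1):
  pos 0: 110110 XOR 110101 = 000011
  pos 4: 110000 XOR 110101 = 000101
  pos 7: 101000 XOR 110101 = 011101
Remainder (last 5 bits) = 11101. This is the CRC / FCS.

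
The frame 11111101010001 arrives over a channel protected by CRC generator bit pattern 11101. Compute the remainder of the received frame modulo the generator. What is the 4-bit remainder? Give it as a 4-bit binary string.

Modulo-2 division of 11111101010001 by 11101:
  pos 0: 11111 XOR 11101 = 00010
  pos 3: 10101 XOR 11101 = 01000
  pos 4: 10000 XOR 11101 = 01101
  pos 5: 11011 XOR 11101 = 00110
  pos 7: 11000 XOR 11101 = 00101
  pos 9: 10101 XOR 11101 = 01000
Remainder = 1000 (nonzero — an error is detected).

1000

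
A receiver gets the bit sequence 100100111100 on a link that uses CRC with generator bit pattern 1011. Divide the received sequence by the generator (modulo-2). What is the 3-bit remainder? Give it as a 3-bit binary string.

010

Modulo-2 division of 100100111100 by 1011:
  pos 0: 1001 XOR 1011 = 0010
  pos 2: 1000 XOR 1011 = 0011
  pos 4: 1111 XOR 1011 = 0100
  pos 5: 1001 XOR 1011 = 0010
  pos 7: 1010 XOR 1011 = 0001
Remainder = 010 (nonzero — an error is detected).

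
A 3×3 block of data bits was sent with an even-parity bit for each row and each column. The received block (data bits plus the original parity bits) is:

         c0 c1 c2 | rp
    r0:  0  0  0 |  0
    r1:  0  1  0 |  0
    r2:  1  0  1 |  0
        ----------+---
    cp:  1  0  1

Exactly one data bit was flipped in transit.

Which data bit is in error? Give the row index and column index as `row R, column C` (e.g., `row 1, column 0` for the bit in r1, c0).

Recompute each row's even parity and compare to rp:
  r0: data parity 0, sent rp 0 → ok
  r1: data parity 1, sent rp 0 → mismatch
  r2: data parity 0, sent rp 0 → ok
Recompute each column's even parity and compare to cp:
  c0: data parity 1, sent cp 1 → ok
  c1: data parity 1, sent cp 0 → mismatch
  c2: data parity 1, sent cp 1 → ok
Exactly one row (r1) and one column (c1) fail → the flipped bit is at their intersection.

row 1, column 1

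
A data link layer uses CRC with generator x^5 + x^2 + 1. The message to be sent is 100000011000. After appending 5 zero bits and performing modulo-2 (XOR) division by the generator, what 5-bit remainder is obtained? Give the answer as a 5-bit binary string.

Append 5 zeros: 10000001100000000. Divide by 100101 (XOR where the leading bit is 1):
  pos 0: 100000 XOR 100101 = 000101
  pos 3: 101011 XOR 100101 = 001110
  pos 5: 111000 XOR 100101 = 011101
  pos 6: 111010 XOR 100101 = 011111
  pos 7: 111110 XOR 100101 = 011011
  pos 8: 110110 XOR 100101 = 010011
  pos 9: 100110 XOR 100101 = 000011
Remainder (last 5 bits) = 01100. This is the CRC / FCS.

01100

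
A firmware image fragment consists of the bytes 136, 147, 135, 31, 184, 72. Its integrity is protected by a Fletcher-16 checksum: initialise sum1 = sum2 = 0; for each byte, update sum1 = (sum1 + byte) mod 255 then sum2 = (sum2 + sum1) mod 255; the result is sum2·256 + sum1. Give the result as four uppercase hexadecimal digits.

Running sums (mod 255):
  after byte 0 (136): sum1=136, sum2=136
  after byte 1 (147): sum1=28, sum2=164
  after byte 2 (135): sum1=163, sum2=72
  after byte 3 (31): sum1=194, sum2=11
  after byte 4 (184): sum1=123, sum2=134
  after byte 5 (72): sum1=195, sum2=74
Checksum = sum2·256 + sum1 = 74·256 + 195 = 19139 = 0x4AC3.

4AC3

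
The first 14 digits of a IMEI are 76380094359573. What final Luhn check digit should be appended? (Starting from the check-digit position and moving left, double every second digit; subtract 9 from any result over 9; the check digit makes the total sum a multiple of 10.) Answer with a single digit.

6

Partial digits right→left: 3 7 5 9 5 3 4 9 0 0 8 3 6 7
Double every second digit counting from the check-digit position (so the 1st, 3rd, 5th, ... of the partial from the right).
  doubled (with −9 where >9): 6 1 1 8 0 7 3 → sum 26
  kept as-is: 7 9 3 9 0 3 7 → sum 38
Total = 26 + 38 = 64.
Check digit = (10 − (64 mod 10)) mod 10 = 6.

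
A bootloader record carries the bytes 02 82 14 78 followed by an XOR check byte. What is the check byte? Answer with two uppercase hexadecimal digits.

XOR the bytes together:
  start with 0x02
  0x02 ⊕ 0x82 = 0x80
  0x80 ⊕ 0x14 = 0x94
  0x94 ⊕ 0x78 = 0xEC

EC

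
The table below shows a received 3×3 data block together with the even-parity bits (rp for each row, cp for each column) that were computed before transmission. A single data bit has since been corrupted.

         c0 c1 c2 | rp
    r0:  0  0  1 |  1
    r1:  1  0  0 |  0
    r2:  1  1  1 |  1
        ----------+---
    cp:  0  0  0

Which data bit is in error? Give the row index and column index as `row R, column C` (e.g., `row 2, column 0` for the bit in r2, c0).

Recompute each row's even parity and compare to rp:
  r0: data parity 1, sent rp 1 → ok
  r1: data parity 1, sent rp 0 → mismatch
  r2: data parity 1, sent rp 1 → ok
Recompute each column's even parity and compare to cp:
  c0: data parity 0, sent cp 0 → ok
  c1: data parity 1, sent cp 0 → mismatch
  c2: data parity 0, sent cp 0 → ok
Exactly one row (r1) and one column (c1) fail → the flipped bit is at their intersection.

row 1, column 1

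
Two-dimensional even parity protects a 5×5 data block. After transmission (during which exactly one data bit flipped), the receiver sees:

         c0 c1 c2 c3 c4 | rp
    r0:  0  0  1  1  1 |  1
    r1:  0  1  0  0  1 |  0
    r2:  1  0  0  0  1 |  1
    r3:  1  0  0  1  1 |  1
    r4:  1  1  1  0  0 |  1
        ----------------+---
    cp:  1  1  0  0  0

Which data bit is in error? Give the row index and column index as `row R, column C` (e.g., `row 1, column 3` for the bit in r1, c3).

row 2, column 1

Recompute each row's even parity and compare to rp:
  r0: data parity 1, sent rp 1 → ok
  r1: data parity 0, sent rp 0 → ok
  r2: data parity 0, sent rp 1 → mismatch
  r3: data parity 1, sent rp 1 → ok
  r4: data parity 1, sent rp 1 → ok
Recompute each column's even parity and compare to cp:
  c0: data parity 1, sent cp 1 → ok
  c1: data parity 0, sent cp 1 → mismatch
  c2: data parity 0, sent cp 0 → ok
  c3: data parity 0, sent cp 0 → ok
  c4: data parity 0, sent cp 0 → ok
Exactly one row (r2) and one column (c1) fail → the flipped bit is at their intersection.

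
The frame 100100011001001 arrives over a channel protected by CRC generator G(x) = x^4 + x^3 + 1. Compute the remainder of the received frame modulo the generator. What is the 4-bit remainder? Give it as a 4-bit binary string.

0000

Modulo-2 division of 100100011001001 by 11001:
  pos 0: 10010 XOR 11001 = 01011
  pos 1: 10110 XOR 11001 = 01111
  pos 2: 11110 XOR 11001 = 00111
  pos 4: 11111 XOR 11001 = 00110
  pos 6: 11000 XOR 11001 = 00001
  pos 10: 11001 XOR 11001 = 00000
Remainder = 0000 (zero — the frame passes the CRC check).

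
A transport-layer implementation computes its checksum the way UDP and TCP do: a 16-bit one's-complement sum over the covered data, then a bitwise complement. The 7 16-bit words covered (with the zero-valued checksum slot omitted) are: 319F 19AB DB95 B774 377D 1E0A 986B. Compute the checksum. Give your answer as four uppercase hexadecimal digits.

33B8

One's-complement addition (fold any carry out of bit 15 back into bit 0):
  0x319F + 0x19AB = 0x04B4A
  0x4B4A + 0xDB95 = 0x126DF → wrap carry → 0x26E0
  0x26E0 + 0xB774 = 0x0DE54
  0xDE54 + 0x377D = 0x115D1 → wrap carry → 0x15D2
  0x15D2 + 0x1E0A = 0x033DC
  0x33DC + 0x986B = 0x0CC47
One's-complement sum = 0xCC47.
Checksum = ~0xCC47 & 0xFFFF = 0x33B8.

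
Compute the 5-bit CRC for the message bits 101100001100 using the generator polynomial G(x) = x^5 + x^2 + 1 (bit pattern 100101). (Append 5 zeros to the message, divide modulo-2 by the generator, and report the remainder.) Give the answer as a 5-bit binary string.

00011

Append 5 zeros: 10110000110000000. Divide by 100101 (XOR where the leading bit is 1):
  pos 0: 101100 XOR 100101 = 001001
  pos 2: 100100 XOR 100101 = 000001
  pos 7: 111000 XOR 100101 = 011101
  pos 8: 111010 XOR 100101 = 011111
  pos 9: 111110 XOR 100101 = 011011
  pos 10: 110110 XOR 100101 = 010011
  pos 11: 100110 XOR 100101 = 000011
Remainder (last 5 bits) = 00011. This is the CRC / FCS.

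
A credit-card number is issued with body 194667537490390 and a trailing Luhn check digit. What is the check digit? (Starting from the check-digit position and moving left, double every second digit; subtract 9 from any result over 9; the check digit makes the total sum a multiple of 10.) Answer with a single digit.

Partial digits right→left: 0 9 3 0 9 4 7 3 5 7 6 6 4 9 1
Double every second digit counting from the check-digit position (so the 1st, 3rd, 5th, ... of the partial from the right).
  doubled (with −9 where >9): 0 6 9 5 1 3 8 2 → sum 34
  kept as-is: 9 0 4 3 7 6 9 → sum 38
Total = 34 + 38 = 72.
Check digit = (10 − (72 mod 10)) mod 10 = 8.

8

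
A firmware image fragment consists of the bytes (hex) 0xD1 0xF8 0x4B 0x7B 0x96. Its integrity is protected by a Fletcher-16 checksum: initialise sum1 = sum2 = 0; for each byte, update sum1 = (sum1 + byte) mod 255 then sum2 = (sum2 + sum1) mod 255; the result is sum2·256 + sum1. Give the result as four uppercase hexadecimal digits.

6C28

Running sums (mod 255):
  after byte 0 (0xD1): sum1=209, sum2=209
  after byte 1 (0xF8): sum1=202, sum2=156
  after byte 2 (0x4B): sum1=22, sum2=178
  after byte 3 (0x7B): sum1=145, sum2=68
  after byte 4 (0x96): sum1=40, sum2=108
Checksum = sum2·256 + sum1 = 108·256 + 40 = 27688 = 0x6C28.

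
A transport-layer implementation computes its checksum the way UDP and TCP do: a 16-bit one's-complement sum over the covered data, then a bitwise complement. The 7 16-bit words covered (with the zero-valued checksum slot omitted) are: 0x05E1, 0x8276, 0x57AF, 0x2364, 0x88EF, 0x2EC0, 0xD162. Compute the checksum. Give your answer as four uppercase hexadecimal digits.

One's-complement addition (fold any carry out of bit 15 back into bit 0):
  0x05E1 + 0x8276 = 0x08857
  0x8857 + 0x57AF = 0x0E006
  0xE006 + 0x2364 = 0x1036A → wrap carry → 0x036B
  0x036B + 0x88EF = 0x08C5A
  0x8C5A + 0x2EC0 = 0x0BB1A
  0xBB1A + 0xD162 = 0x18C7C → wrap carry → 0x8C7D
One's-complement sum = 0x8C7D.
Checksum = ~0x8C7D & 0xFFFF = 0x7382.

7382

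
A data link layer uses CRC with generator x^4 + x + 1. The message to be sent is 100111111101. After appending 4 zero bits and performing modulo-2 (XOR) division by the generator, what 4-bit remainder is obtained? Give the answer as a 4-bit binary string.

1100

Append 4 zeros: 1001111111010000. Divide by 10011 (XOR where the leading bit is 1):
  pos 0: 10011 XOR 10011 = 00000
  pos 5: 11111 XOR 10011 = 01100
  pos 6: 11000 XOR 10011 = 01011
  pos 7: 10111 XOR 10011 = 00100
  pos 9: 10000 XOR 10011 = 00011
Remainder (last 4 bits) = 1100. This is the CRC / FCS.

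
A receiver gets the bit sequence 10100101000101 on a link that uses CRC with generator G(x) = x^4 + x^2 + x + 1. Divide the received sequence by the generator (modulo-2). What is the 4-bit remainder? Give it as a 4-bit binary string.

0000

Modulo-2 division of 10100101000101 by 10111:
  pos 0: 10100 XOR 10111 = 00011
  pos 3: 11101 XOR 10111 = 01010
  pos 4: 10100 XOR 10111 = 00011
  pos 7: 11001 XOR 10111 = 01110
  pos 8: 11100 XOR 10111 = 01011
  pos 9: 10111 XOR 10111 = 00000
Remainder = 0000 (zero — the frame passes the CRC check).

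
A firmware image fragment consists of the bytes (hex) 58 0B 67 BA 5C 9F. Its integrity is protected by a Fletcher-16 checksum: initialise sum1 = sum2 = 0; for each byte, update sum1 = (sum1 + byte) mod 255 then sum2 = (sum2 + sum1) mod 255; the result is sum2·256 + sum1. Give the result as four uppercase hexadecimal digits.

6F81

Running sums (mod 255):
  after byte 0 (58): sum1=88, sum2=88
  after byte 1 (0B): sum1=99, sum2=187
  after byte 2 (67): sum1=202, sum2=134
  after byte 3 (BA): sum1=133, sum2=12
  after byte 4 (5C): sum1=225, sum2=237
  after byte 5 (9F): sum1=129, sum2=111
Checksum = sum2·256 + sum1 = 111·256 + 129 = 28545 = 0x6F81.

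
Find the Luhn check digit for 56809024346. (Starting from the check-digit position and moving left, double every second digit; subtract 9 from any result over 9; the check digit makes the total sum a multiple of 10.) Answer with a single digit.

6

Partial digits right→left: 6 4 3 4 2 0 9 0 8 6 5
Double every second digit counting from the check-digit position (so the 1st, 3rd, 5th, ... of the partial from the right).
  doubled (with −9 where >9): 3 6 4 9 7 1 → sum 30
  kept as-is: 4 4 0 0 6 → sum 14
Total = 30 + 14 = 44.
Check digit = (10 − (44 mod 10)) mod 10 = 6.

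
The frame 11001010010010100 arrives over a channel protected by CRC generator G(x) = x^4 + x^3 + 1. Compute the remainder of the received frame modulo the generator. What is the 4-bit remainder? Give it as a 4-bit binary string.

0000

Modulo-2 division of 11001010010010100 by 11001:
  pos 0: 11001 XOR 11001 = 00000
  pos 6: 10010 XOR 11001 = 01011
  pos 7: 10110 XOR 11001 = 01111
  pos 8: 11111 XOR 11001 = 00110
  pos 10: 11001 XOR 11001 = 00000
Remainder = 0000 (zero — the frame passes the CRC check).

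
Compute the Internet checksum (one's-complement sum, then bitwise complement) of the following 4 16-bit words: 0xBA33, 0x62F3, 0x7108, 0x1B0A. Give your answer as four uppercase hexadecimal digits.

56C6

One's-complement addition (fold any carry out of bit 15 back into bit 0):
  0xBA33 + 0x62F3 = 0x11D26 → wrap carry → 0x1D27
  0x1D27 + 0x7108 = 0x08E2F
  0x8E2F + 0x1B0A = 0x0A939
One's-complement sum = 0xA939.
Checksum = ~0xA939 & 0xFFFF = 0x56C6.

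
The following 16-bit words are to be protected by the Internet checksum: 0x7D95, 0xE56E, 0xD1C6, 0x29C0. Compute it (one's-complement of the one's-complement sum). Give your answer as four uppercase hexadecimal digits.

One's-complement addition (fold any carry out of bit 15 back into bit 0):
  0x7D95 + 0xE56E = 0x16303 → wrap carry → 0x6304
  0x6304 + 0xD1C6 = 0x134CA → wrap carry → 0x34CB
  0x34CB + 0x29C0 = 0x05E8B
One's-complement sum = 0x5E8B.
Checksum = ~0x5E8B & 0xFFFF = 0xA174.

A174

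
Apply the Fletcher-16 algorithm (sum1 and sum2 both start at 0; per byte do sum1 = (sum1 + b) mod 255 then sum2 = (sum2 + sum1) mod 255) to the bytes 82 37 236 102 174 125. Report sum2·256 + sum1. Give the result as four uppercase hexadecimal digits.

Running sums (mod 255):
  after byte 0 (82): sum1=82, sum2=82
  after byte 1 (37): sum1=119, sum2=201
  after byte 2 (236): sum1=100, sum2=46
  after byte 3 (102): sum1=202, sum2=248
  after byte 4 (174): sum1=121, sum2=114
  after byte 5 (125): sum1=246, sum2=105
Checksum = sum2·256 + sum1 = 105·256 + 246 = 27126 = 0x69F6.

69F6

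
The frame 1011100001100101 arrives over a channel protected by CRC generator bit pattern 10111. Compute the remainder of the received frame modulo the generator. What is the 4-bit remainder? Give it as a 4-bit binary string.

0000

Modulo-2 division of 1011100001100101 by 10111:
  pos 0: 10111 XOR 10111 = 00000
  pos 9: 11001 XOR 10111 = 01110
  pos 10: 11100 XOR 10111 = 01011
  pos 11: 10111 XOR 10111 = 00000
Remainder = 0000 (zero — the frame passes the CRC check).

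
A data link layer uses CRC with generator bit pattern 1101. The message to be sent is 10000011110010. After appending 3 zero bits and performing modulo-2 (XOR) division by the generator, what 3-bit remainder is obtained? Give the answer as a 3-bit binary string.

001

Append 3 zeros: 10000011110010000. Divide by 1101 (XOR where the leading bit is 1):
  pos 0: 1000 XOR 1101 = 0101
  pos 1: 1010 XOR 1101 = 0111
  pos 2: 1110 XOR 1101 = 0011
  pos 4: 1111 XOR 1101 = 0010
  pos 6: 1011 XOR 1101 = 0110
  pos 7: 1100 XOR 1101 = 0001
  pos 10: 1010 XOR 1101 = 0111
  pos 11: 1110 XOR 1101 = 0011
  pos 13: 1100 XOR 1101 = 0001
Remainder (last 3 bits) = 001. This is the CRC / FCS.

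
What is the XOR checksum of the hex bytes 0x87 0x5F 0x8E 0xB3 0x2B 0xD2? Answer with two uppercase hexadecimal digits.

XOR the bytes together:
  start with 0x87
  0x87 ⊕ 0x5F = 0xD8
  0xD8 ⊕ 0x8E = 0x56
  0x56 ⊕ 0xB3 = 0xE5
  0xE5 ⊕ 0x2B = 0xCE
  0xCE ⊕ 0xD2 = 0x1C

1C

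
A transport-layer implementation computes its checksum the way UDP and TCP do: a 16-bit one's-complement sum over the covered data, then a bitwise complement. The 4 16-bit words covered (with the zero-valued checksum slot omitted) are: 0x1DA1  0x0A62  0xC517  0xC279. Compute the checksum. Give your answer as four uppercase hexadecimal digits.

506B

One's-complement addition (fold any carry out of bit 15 back into bit 0):
  0x1DA1 + 0x0A62 = 0x02803
  0x2803 + 0xC517 = 0x0ED1A
  0xED1A + 0xC279 = 0x1AF93 → wrap carry → 0xAF94
One's-complement sum = 0xAF94.
Checksum = ~0xAF94 & 0xFFFF = 0x506B.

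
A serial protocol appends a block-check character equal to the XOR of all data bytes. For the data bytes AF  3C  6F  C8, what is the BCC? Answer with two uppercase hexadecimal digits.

XOR the bytes together:
  start with 0xAF
  0xAF ⊕ 0x3C = 0x93
  0x93 ⊕ 0x6F = 0xFC
  0xFC ⊕ 0xC8 = 0x34

34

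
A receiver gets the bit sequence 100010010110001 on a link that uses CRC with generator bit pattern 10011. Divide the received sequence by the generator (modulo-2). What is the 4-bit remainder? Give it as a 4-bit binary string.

Modulo-2 division of 100010010110001 by 10011:
  pos 0: 10001 XOR 10011 = 00010
  pos 3: 10001 XOR 10011 = 00010
  pos 6: 10011 XOR 10011 = 00000
Remainder = 0001 (nonzero — an error is detected).

0001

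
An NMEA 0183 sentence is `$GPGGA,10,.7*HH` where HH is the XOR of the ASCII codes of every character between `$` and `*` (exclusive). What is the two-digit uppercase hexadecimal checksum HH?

XOR the ASCII codes of the payload characters:
  'G' = 0x47 → acc = 0x47
  'P' = 0x50 → acc = 0x17
  'G' = 0x47 → acc = 0x50
  'G' = 0x47 → acc = 0x17
  'A' = 0x41 → acc = 0x56
  ',' = 0x2C → acc = 0x7A
  '1' = 0x31 → acc = 0x4B
  '0' = 0x30 → acc = 0x7B
  ',' = 0x2C → acc = 0x57
  '.' = 0x2E → acc = 0x79
  '7' = 0x37 → acc = 0x4E
Checksum = 0x4E.

4E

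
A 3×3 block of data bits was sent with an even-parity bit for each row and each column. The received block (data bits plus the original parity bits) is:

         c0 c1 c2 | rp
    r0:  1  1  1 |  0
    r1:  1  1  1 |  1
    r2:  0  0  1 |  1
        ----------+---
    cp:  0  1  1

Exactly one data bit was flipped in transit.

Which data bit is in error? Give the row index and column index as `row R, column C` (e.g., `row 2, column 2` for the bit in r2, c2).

row 0, column 1

Recompute each row's even parity and compare to rp:
  r0: data parity 1, sent rp 0 → mismatch
  r1: data parity 1, sent rp 1 → ok
  r2: data parity 1, sent rp 1 → ok
Recompute each column's even parity and compare to cp:
  c0: data parity 0, sent cp 0 → ok
  c1: data parity 0, sent cp 1 → mismatch
  c2: data parity 1, sent cp 1 → ok
Exactly one row (r0) and one column (c1) fail → the flipped bit is at their intersection.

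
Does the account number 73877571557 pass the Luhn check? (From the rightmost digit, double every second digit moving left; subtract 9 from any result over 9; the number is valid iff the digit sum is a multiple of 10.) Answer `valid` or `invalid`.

From the right, keep odd positions and double even positions (subtract 9 from any doubled value over 9):
  doubled (positions 2,4,...): 1 2 1 5 6 → sum 15
  kept (positions 1,3,...): 7 5 7 7 8 7 → sum 41
Total = 56.
56 mod 10 = 6, so the number is invalid.

invalid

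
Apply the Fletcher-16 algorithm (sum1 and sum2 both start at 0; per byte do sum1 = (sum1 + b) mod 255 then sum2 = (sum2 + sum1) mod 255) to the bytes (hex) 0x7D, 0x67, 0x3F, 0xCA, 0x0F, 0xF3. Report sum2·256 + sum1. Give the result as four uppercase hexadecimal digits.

65F1

Running sums (mod 255):
  after byte 0 (0x7D): sum1=125, sum2=125
  after byte 1 (0x67): sum1=228, sum2=98
  after byte 2 (0x3F): sum1=36, sum2=134
  after byte 3 (0xCA): sum1=238, sum2=117
  after byte 4 (0x0F): sum1=253, sum2=115
  after byte 5 (0xF3): sum1=241, sum2=101
Checksum = sum2·256 + sum1 = 101·256 + 241 = 26097 = 0x65F1.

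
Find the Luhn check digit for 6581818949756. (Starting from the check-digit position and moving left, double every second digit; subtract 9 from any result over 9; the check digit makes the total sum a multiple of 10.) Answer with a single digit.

Partial digits right→left: 6 5 7 9 4 9 8 1 8 1 8 5 6
Double every second digit counting from the check-digit position (so the 1st, 3rd, 5th, ... of the partial from the right).
  doubled (with −9 where >9): 3 5 8 7 7 7 3 → sum 40
  kept as-is: 5 9 9 1 1 5 → sum 30
Total = 40 + 30 = 70.
Check digit = (10 − (70 mod 10)) mod 10 = 0.

0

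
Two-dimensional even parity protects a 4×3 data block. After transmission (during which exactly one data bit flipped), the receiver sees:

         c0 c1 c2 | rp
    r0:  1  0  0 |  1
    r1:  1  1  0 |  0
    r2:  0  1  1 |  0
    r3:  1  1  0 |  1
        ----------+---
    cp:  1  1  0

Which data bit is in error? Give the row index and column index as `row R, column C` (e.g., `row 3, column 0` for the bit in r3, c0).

Recompute each row's even parity and compare to rp:
  r0: data parity 1, sent rp 1 → ok
  r1: data parity 0, sent rp 0 → ok
  r2: data parity 0, sent rp 0 → ok
  r3: data parity 0, sent rp 1 → mismatch
Recompute each column's even parity and compare to cp:
  c0: data parity 1, sent cp 1 → ok
  c1: data parity 1, sent cp 1 → ok
  c2: data parity 1, sent cp 0 → mismatch
Exactly one row (r3) and one column (c2) fail → the flipped bit is at their intersection.

row 3, column 2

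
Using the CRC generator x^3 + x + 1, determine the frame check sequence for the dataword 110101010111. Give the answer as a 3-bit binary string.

Append 3 zeros: 110101010111000. Divide by 1011 (XOR where the leading bit is 1):
  pos 0: 1101 XOR 1011 = 0110
  pos 1: 1100 XOR 1011 = 0111
  pos 2: 1111 XOR 1011 = 0100
  pos 3: 1000 XOR 1011 = 0011
  pos 5: 1110 XOR 1011 = 0101
  pos 6: 1011 XOR 1011 = 0000
  pos 10: 1100 XOR 1011 = 0111
  pos 11: 1110 XOR 1011 = 0101
Remainder (last 3 bits) = 101. This is the CRC / FCS.

101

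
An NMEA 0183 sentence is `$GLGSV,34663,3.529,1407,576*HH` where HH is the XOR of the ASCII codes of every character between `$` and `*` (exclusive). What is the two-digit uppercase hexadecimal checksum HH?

68

XOR the ASCII codes of the payload characters:
  'G' = 0x47 → acc = 0x47
  'L' = 0x4C → acc = 0x0B
  'G' = 0x47 → acc = 0x4C
  'S' = 0x53 → acc = 0x1F
  'V' = 0x56 → acc = 0x49
  ',' = 0x2C → acc = 0x65
  '3' = 0x33 → acc = 0x56
  '4' = 0x34 → acc = 0x62
  '6' = 0x36 → acc = 0x54
  '6' = 0x36 → acc = 0x62
  '3' = 0x33 → acc = 0x51
  ',' = 0x2C → acc = 0x7D
  '3' = 0x33 → acc = 0x4E
  '.' = 0x2E → acc = 0x60
  '5' = 0x35 → acc = 0x55
  '2' = 0x32 → acc = 0x67
  '9' = 0x39 → acc = 0x5E
  ',' = 0x2C → acc = 0x72
  '1' = 0x31 → acc = 0x43
  '4' = 0x34 → acc = 0x77
  '0' = 0x30 → acc = 0x47
  '7' = 0x37 → acc = 0x70
  ',' = 0x2C → acc = 0x5C
  '5' = 0x35 → acc = 0x69
  '7' = 0x37 → acc = 0x5E
  '6' = 0x36 → acc = 0x68
Checksum = 0x68.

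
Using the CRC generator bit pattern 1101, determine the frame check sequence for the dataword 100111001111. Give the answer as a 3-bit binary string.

000

Append 3 zeros: 100111001111000. Divide by 1101 (XOR where the leading bit is 1):
  pos 0: 1001 XOR 1101 = 0100
  pos 1: 1001 XOR 1101 = 0100
  pos 2: 1001 XOR 1101 = 0100
  pos 3: 1000 XOR 1101 = 0101
  pos 4: 1010 XOR 1101 = 0111
  pos 5: 1111 XOR 1101 = 0010
  pos 7: 1011 XOR 1101 = 0110
  pos 8: 1101 XOR 1101 = 0000
Remainder (last 3 bits) = 000. This is the CRC / FCS.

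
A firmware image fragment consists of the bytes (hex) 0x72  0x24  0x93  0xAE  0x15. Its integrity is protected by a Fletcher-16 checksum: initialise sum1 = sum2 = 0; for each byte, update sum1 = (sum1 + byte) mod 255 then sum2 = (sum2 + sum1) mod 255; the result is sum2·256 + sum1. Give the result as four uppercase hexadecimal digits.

Running sums (mod 255):
  after byte 0 (0x72): sum1=114, sum2=114
  after byte 1 (0x24): sum1=150, sum2=9
  after byte 2 (0x93): sum1=42, sum2=51
  after byte 3 (0xAE): sum1=216, sum2=12
  after byte 4 (0x15): sum1=237, sum2=249
Checksum = sum2·256 + sum1 = 249·256 + 237 = 63981 = 0xF9ED.

F9ED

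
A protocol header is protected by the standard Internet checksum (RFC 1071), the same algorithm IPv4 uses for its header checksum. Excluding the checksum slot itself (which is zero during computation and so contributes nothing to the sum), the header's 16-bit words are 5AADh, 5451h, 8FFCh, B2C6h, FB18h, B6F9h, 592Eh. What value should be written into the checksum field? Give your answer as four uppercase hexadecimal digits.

02FD

One's-complement addition (fold any carry out of bit 15 back into bit 0):
  0x5AAD + 0x5451 = 0x0AEFE
  0xAEFE + 0x8FFC = 0x13EFA → wrap carry → 0x3EFB
  0x3EFB + 0xB2C6 = 0x0F1C1
  0xF1C1 + 0xFB18 = 0x1ECD9 → wrap carry → 0xECDA
  0xECDA + 0xB6F9 = 0x1A3D3 → wrap carry → 0xA3D4
  0xA3D4 + 0x592E = 0x0FD02
One's-complement sum = 0xFD02.
Checksum = ~0xFD02 & 0xFFFF = 0x02FD.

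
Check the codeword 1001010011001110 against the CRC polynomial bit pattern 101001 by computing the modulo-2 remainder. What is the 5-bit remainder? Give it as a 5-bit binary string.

Modulo-2 division of 1001010011001110 by 101001:
  pos 0: 100101 XOR 101001 = 001100
  pos 2: 110000 XOR 101001 = 011001
  pos 3: 110011 XOR 101001 = 011010
  pos 4: 110101 XOR 101001 = 011100
  pos 5: 111000 XOR 101001 = 010001
  pos 6: 100010 XOR 101001 = 001011
  pos 8: 101111 XOR 101001 = 000110
Remainder = 11010 (nonzero — an error is detected).

11010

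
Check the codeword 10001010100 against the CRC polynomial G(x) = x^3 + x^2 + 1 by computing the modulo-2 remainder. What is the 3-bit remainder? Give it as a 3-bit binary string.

Modulo-2 division of 10001010100 by 1101:
  pos 0: 1000 XOR 1101 = 0101
  pos 1: 1011 XOR 1101 = 0110
  pos 2: 1100 XOR 1101 = 0001
  pos 5: 1101 XOR 1101 = 0000
Remainder = 000 (zero — the frame passes the CRC check).

000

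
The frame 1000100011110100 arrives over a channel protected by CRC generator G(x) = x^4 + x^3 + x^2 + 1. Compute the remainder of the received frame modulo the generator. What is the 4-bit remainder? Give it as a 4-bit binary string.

1110

Modulo-2 division of 1000100011110100 by 11101:
  pos 0: 10001 XOR 11101 = 01100
  pos 1: 11000 XOR 11101 = 00101
  pos 3: 10100 XOR 11101 = 01001
  pos 4: 10011 XOR 11101 = 01110
  pos 5: 11101 XOR 11101 = 00000
  pos 10: 11010 XOR 11101 = 00111
Remainder = 1110 (nonzero — an error is detected).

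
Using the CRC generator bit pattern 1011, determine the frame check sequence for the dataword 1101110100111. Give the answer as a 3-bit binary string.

Append 3 zeros: 1101110100111000. Divide by 1011 (XOR where the leading bit is 1):
  pos 0: 1101 XOR 1011 = 0110
  pos 1: 1101 XOR 1011 = 0110
  pos 2: 1101 XOR 1011 = 0110
  pos 3: 1100 XOR 1011 = 0111
  pos 4: 1111 XOR 1011 = 0100
  pos 5: 1000 XOR 1011 = 0011
  pos 7: 1101 XOR 1011 = 0110
  pos 8: 1101 XOR 1011 = 0110
  pos 9: 1101 XOR 1011 = 0110
  pos 10: 1100 XOR 1011 = 0111
  pos 11: 1110 XOR 1011 = 0101
  pos 12: 1010 XOR 1011 = 0001
Remainder (last 3 bits) = 001. This is the CRC / FCS.

001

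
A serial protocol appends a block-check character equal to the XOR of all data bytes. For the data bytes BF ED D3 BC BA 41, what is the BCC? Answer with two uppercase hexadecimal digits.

XOR the bytes together:
  start with 0xBF
  0xBF ⊕ 0xED = 0x52
  0x52 ⊕ 0xD3 = 0x81
  0x81 ⊕ 0xBC = 0x3D
  0x3D ⊕ 0xBA = 0x87
  0x87 ⊕ 0x41 = 0xC6

C6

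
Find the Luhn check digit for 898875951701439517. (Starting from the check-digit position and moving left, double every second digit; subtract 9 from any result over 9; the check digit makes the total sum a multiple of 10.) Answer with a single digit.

Partial digits right→left: 7 1 5 9 3 4 1 0 7 1 5 9 5 7 8 8 9 8
Double every second digit counting from the check-digit position (so the 1st, 3rd, 5th, ... of the partial from the right).
  doubled (with −9 where >9): 5 1 6 2 5 1 1 7 9 → sum 37
  kept as-is: 1 9 4 0 1 9 7 8 8 → sum 47
Total = 37 + 47 = 84.
Check digit = (10 − (84 mod 10)) mod 10 = 6.

6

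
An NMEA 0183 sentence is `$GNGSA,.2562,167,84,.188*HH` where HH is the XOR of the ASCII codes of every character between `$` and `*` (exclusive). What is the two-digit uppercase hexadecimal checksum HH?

XOR the ASCII codes of the payload characters:
  'G' = 0x47 → acc = 0x47
  'N' = 0x4E → acc = 0x09
  'G' = 0x47 → acc = 0x4E
  'S' = 0x53 → acc = 0x1D
  'A' = 0x41 → acc = 0x5C
  ',' = 0x2C → acc = 0x70
  '.' = 0x2E → acc = 0x5E
  '2' = 0x32 → acc = 0x6C
  '5' = 0x35 → acc = 0x59
  '6' = 0x36 → acc = 0x6F
  '2' = 0x32 → acc = 0x5D
  ',' = 0x2C → acc = 0x71
  '1' = 0x31 → acc = 0x40
  '6' = 0x36 → acc = 0x76
  '7' = 0x37 → acc = 0x41
  ',' = 0x2C → acc = 0x6D
  '8' = 0x38 → acc = 0x55
  '4' = 0x34 → acc = 0x61
  ',' = 0x2C → acc = 0x4D
  '.' = 0x2E → acc = 0x63
  '1' = 0x31 → acc = 0x52
  '8' = 0x38 → acc = 0x6A
  '8' = 0x38 → acc = 0x52
Checksum = 0x52.

52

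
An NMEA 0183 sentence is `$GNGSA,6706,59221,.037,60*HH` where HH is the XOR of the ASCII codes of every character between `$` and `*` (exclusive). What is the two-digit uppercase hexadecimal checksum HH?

XOR the ASCII codes of the payload characters:
  'G' = 0x47 → acc = 0x47
  'N' = 0x4E → acc = 0x09
  'G' = 0x47 → acc = 0x4E
  'S' = 0x53 → acc = 0x1D
  'A' = 0x41 → acc = 0x5C
  ',' = 0x2C → acc = 0x70
  '6' = 0x36 → acc = 0x46
  '7' = 0x37 → acc = 0x71
  '0' = 0x30 → acc = 0x41
  '6' = 0x36 → acc = 0x77
  ',' = 0x2C → acc = 0x5B
  '5' = 0x35 → acc = 0x6E
  '9' = 0x39 → acc = 0x57
  '2' = 0x32 → acc = 0x65
  '2' = 0x32 → acc = 0x57
  '1' = 0x31 → acc = 0x66
  ',' = 0x2C → acc = 0x4A
  '.' = 0x2E → acc = 0x64
  '0' = 0x30 → acc = 0x54
  '3' = 0x33 → acc = 0x67
  '7' = 0x37 → acc = 0x50
  ',' = 0x2C → acc = 0x7C
  '6' = 0x36 → acc = 0x4A
  '0' = 0x30 → acc = 0x7A
Checksum = 0x7A.

7A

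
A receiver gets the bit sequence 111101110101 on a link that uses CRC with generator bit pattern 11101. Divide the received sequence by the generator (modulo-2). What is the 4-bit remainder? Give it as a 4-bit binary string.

Modulo-2 division of 111101110101 by 11101:
  pos 0: 11110 XOR 11101 = 00011
  pos 3: 11111 XOR 11101 = 00010
  pos 6: 10010 XOR 11101 = 01111
  pos 7: 11111 XOR 11101 = 00010
Remainder = 0010 (nonzero — an error is detected).

0010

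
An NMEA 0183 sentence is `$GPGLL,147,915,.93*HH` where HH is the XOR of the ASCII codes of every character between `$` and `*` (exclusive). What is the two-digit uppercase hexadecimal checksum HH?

XOR the ASCII codes of the payload characters:
  'G' = 0x47 → acc = 0x47
  'P' = 0x50 → acc = 0x17
  'G' = 0x47 → acc = 0x50
  'L' = 0x4C → acc = 0x1C
  'L' = 0x4C → acc = 0x50
  ',' = 0x2C → acc = 0x7C
  '1' = 0x31 → acc = 0x4D
  '4' = 0x34 → acc = 0x79
  '7' = 0x37 → acc = 0x4E
  ',' = 0x2C → acc = 0x62
  '9' = 0x39 → acc = 0x5B
  '1' = 0x31 → acc = 0x6A
  '5' = 0x35 → acc = 0x5F
  ',' = 0x2C → acc = 0x73
  '.' = 0x2E → acc = 0x5D
  '9' = 0x39 → acc = 0x64
  '3' = 0x33 → acc = 0x57
Checksum = 0x57.

57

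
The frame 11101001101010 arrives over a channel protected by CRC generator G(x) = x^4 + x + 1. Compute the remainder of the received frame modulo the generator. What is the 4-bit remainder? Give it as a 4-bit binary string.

Modulo-2 division of 11101001101010 by 10011:
  pos 0: 11101 XOR 10011 = 01110
  pos 1: 11100 XOR 10011 = 01111
  pos 2: 11110 XOR 10011 = 01101
  pos 3: 11011 XOR 10011 = 01000
  pos 4: 10001 XOR 10011 = 00010
  pos 7: 10010 XOR 10011 = 00001
Remainder = 0110 (nonzero — an error is detected).

0110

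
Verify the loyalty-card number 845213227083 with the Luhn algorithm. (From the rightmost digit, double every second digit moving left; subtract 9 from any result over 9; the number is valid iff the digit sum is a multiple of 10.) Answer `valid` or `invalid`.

valid

From the right, keep odd positions and double even positions (subtract 9 from any doubled value over 9):
  doubled (positions 2,4,...): 7 5 4 2 1 7 → sum 26
  kept (positions 1,3,...): 3 0 2 3 2 4 → sum 14
Total = 40.
40 mod 10 = 0, so the number is valid.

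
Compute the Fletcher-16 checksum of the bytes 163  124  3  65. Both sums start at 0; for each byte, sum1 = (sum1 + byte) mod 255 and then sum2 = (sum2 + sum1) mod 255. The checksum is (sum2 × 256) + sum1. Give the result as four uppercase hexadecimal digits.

4B64

Running sums (mod 255):
  after byte 0 (163): sum1=163, sum2=163
  after byte 1 (124): sum1=32, sum2=195
  after byte 2 (3): sum1=35, sum2=230
  after byte 3 (65): sum1=100, sum2=75
Checksum = sum2·256 + sum1 = 75·256 + 100 = 19300 = 0x4B64.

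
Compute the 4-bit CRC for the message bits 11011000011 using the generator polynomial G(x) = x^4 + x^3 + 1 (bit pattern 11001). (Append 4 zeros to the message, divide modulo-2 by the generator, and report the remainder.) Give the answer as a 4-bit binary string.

Append 4 zeros: 110110000110000. Divide by 11001 (XOR where the leading bit is 1):
  pos 0: 11011 XOR 11001 = 00010
  pos 3: 10000 XOR 11001 = 01001
  pos 4: 10010 XOR 11001 = 01011
  pos 5: 10111 XOR 11001 = 01110
  pos 6: 11101 XOR 11001 = 00100
  pos 8: 10000 XOR 11001 = 01001
  pos 9: 10010 XOR 11001 = 01011
  pos 10: 10110 XOR 11001 = 01111
Remainder (last 4 bits) = 1111. This is the CRC / FCS.

1111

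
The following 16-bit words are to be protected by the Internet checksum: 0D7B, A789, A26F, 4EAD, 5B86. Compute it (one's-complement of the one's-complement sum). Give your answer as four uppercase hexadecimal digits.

FE57

One's-complement addition (fold any carry out of bit 15 back into bit 0):
  0x0D7B + 0xA789 = 0x0B504
  0xB504 + 0xA26F = 0x15773 → wrap carry → 0x5774
  0x5774 + 0x4EAD = 0x0A621
  0xA621 + 0x5B86 = 0x101A7 → wrap carry → 0x01A8
One's-complement sum = 0x01A8.
Checksum = ~0x01A8 & 0xFFFF = 0xFE57.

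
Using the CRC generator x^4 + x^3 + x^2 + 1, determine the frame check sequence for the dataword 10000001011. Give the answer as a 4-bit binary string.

Append 4 zeros: 100000010110000. Divide by 11101 (XOR where the leading bit is 1):
  pos 0: 10000 XOR 11101 = 01101
  pos 1: 11010 XOR 11101 = 00111
  pos 3: 11101 XOR 11101 = 00000
  pos 9: 11000 XOR 11101 = 00101
Remainder (last 4 bits) = 1010. This is the CRC / FCS.

1010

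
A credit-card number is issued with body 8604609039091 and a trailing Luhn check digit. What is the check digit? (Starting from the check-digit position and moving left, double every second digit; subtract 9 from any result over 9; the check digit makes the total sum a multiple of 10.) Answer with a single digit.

Partial digits right→left: 1 9 0 9 3 0 9 0 6 4 0 6 8
Double every second digit counting from the check-digit position (so the 1st, 3rd, 5th, ... of the partial from the right).
  doubled (with −9 where >9): 2 0 6 9 3 0 7 → sum 27
  kept as-is: 9 9 0 0 4 6 → sum 28
Total = 27 + 28 = 55.
Check digit = (10 − (55 mod 10)) mod 10 = 5.

5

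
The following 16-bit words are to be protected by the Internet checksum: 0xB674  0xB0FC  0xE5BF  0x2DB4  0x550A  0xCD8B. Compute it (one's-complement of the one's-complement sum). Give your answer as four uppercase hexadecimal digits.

One's-complement addition (fold any carry out of bit 15 back into bit 0):
  0xB674 + 0xB0FC = 0x16770 → wrap carry → 0x6771
  0x6771 + 0xE5BF = 0x14D30 → wrap carry → 0x4D31
  0x4D31 + 0x2DB4 = 0x07AE5
  0x7AE5 + 0x550A = 0x0CFEF
  0xCFEF + 0xCD8B = 0x19D7A → wrap carry → 0x9D7B
One's-complement sum = 0x9D7B.
Checksum = ~0x9D7B & 0xFFFF = 0x6284.

6284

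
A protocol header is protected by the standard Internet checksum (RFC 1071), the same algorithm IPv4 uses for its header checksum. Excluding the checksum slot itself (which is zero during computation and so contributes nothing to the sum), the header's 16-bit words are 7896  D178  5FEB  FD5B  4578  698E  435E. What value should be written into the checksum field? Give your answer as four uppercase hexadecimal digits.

6644

One's-complement addition (fold any carry out of bit 15 back into bit 0):
  0x7896 + 0xD178 = 0x14A0E → wrap carry → 0x4A0F
  0x4A0F + 0x5FEB = 0x0A9FA
  0xA9FA + 0xFD5B = 0x1A755 → wrap carry → 0xA756
  0xA756 + 0x4578 = 0x0ECCE
  0xECCE + 0x698E = 0x1565C → wrap carry → 0x565D
  0x565D + 0x435E = 0x099BB
One's-complement sum = 0x99BB.
Checksum = ~0x99BB & 0xFFFF = 0x6644.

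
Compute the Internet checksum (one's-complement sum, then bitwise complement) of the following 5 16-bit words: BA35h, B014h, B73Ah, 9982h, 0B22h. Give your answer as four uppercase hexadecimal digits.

39D6

One's-complement addition (fold any carry out of bit 15 back into bit 0):
  0xBA35 + 0xB014 = 0x16A49 → wrap carry → 0x6A4A
  0x6A4A + 0xB73A = 0x12184 → wrap carry → 0x2185
  0x2185 + 0x9982 = 0x0BB07
  0xBB07 + 0x0B22 = 0x0C629
One's-complement sum = 0xC629.
Checksum = ~0xC629 & 0xFFFF = 0x39D6.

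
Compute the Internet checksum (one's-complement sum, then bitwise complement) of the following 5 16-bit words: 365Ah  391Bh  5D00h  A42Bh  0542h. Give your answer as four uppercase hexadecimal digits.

One's-complement addition (fold any carry out of bit 15 back into bit 0):
  0x365A + 0x391B = 0x06F75
  0x6F75 + 0x5D00 = 0x0CC75
  0xCC75 + 0xA42B = 0x170A0 → wrap carry → 0x70A1
  0x70A1 + 0x0542 = 0x075E3
One's-complement sum = 0x75E3.
Checksum = ~0x75E3 & 0xFFFF = 0x8A1C.

8A1C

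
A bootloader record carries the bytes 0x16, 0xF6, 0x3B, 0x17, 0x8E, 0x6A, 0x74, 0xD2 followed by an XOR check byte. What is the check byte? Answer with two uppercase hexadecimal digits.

8E

XOR the bytes together:
  start with 0x16
  0x16 ⊕ 0xF6 = 0xE0
  0xE0 ⊕ 0x3B = 0xDB
  0xDB ⊕ 0x17 = 0xCC
  0xCC ⊕ 0x8E = 0x42
  0x42 ⊕ 0x6A = 0x28
  0x28 ⊕ 0x74 = 0x5C
  0x5C ⊕ 0xD2 = 0x8E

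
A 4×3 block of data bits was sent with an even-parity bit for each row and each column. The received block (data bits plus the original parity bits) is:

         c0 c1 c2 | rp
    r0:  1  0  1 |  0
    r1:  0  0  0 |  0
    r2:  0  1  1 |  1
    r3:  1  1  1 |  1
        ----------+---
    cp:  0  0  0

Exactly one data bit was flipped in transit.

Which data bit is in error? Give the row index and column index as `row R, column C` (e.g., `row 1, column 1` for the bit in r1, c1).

Recompute each row's even parity and compare to rp:
  r0: data parity 0, sent rp 0 → ok
  r1: data parity 0, sent rp 0 → ok
  r2: data parity 0, sent rp 1 → mismatch
  r3: data parity 1, sent rp 1 → ok
Recompute each column's even parity and compare to cp:
  c0: data parity 0, sent cp 0 → ok
  c1: data parity 0, sent cp 0 → ok
  c2: data parity 1, sent cp 0 → mismatch
Exactly one row (r2) and one column (c2) fail → the flipped bit is at their intersection.

row 2, column 2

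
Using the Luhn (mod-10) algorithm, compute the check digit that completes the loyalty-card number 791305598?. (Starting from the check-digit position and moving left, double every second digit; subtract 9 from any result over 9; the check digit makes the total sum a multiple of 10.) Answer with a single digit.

Partial digits right→left: 8 9 5 5 0 3 1 9 7
Double every second digit counting from the check-digit position (so the 1st, 3rd, 5th, ... of the partial from the right).
  doubled (with −9 where >9): 7 1 0 2 5 → sum 15
  kept as-is: 9 5 3 9 → sum 26
Total = 15 + 26 = 41.
Check digit = (10 − (41 mod 10)) mod 10 = 9.

9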